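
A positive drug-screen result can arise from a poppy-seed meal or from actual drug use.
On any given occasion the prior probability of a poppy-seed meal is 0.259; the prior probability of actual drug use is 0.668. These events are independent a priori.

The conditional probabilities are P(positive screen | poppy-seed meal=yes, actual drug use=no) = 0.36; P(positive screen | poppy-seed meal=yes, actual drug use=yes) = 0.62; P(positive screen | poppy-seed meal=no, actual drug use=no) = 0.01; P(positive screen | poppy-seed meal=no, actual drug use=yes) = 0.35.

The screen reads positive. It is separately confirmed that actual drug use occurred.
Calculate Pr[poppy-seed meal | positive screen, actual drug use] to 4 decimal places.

Pr[poppy-seed meal | positive screen, actual drug use] ≈ 0.3824

P(positive screen | actual drug use) = 0.35*0.741 + 0.62*0.259 = 0.259350 + 0.160580 = 0.419930
The poppy-seed meal-present share is 0.62*0.259 = 0.160580.
So P(poppy-seed meal | positive screen, actual drug use) = 0.160580/0.419930 ≈ 0.3824.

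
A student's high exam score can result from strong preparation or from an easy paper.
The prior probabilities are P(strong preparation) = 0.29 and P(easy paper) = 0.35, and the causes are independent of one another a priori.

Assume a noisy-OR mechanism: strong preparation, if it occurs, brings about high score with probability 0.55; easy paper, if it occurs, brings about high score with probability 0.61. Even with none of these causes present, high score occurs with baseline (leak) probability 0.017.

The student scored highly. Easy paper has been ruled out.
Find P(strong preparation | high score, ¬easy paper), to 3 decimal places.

P(strong preparation | high score, ¬easy paper) ≈ 0.931

Under noisy-OR, P(high score | causes) = 1 − (1−0.017)·∏(1−qᵢ) over the active causes.
For the numerator, keep only strong preparation=true terms: 0.55765×0.29 = 0.161718
The normalizing constant is 0.017×0.71 + 0.55765×0.29 = 0.173788
Posterior = 0.161718 / 0.173788 ≈ 0.931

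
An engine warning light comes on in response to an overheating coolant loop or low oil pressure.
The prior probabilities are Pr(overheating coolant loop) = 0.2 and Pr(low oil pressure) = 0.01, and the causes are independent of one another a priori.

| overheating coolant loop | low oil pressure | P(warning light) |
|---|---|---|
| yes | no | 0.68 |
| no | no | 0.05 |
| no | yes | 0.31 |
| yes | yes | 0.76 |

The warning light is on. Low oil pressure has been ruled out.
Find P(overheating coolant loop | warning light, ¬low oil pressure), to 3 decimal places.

P(warning light | ¬low oil pressure) = 0.05*0.8 + 0.68*0.2 = 0.040000 + 0.136000 = 0.176000
The overheating coolant loop-present share is 0.68*0.2 = 0.136000.
So P(overheating coolant loop | warning light, ¬low oil pressure) = 0.136000/0.176000 ≈ 0.773.

P(overheating coolant loop | warning light, ¬low oil pressure) ≈ 0.773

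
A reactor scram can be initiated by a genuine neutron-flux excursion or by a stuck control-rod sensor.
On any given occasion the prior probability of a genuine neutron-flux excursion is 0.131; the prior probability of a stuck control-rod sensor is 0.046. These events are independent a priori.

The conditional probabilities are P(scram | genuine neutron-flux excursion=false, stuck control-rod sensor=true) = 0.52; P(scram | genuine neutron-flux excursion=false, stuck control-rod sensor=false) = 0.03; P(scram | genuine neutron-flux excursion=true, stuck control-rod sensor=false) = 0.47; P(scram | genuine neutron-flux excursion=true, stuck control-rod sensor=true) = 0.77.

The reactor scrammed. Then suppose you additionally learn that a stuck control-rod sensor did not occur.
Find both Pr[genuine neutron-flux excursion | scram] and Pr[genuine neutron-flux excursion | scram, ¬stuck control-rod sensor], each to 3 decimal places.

Pr[genuine neutron-flux excursion | scram] ≈ 0.581; Pr[genuine neutron-flux excursion | scram, ¬stuck control-rod sensor] ≈ 0.703

P(scram) = 0.03×0.869×0.954 + 0.52×0.869×0.046 + 0.47×0.131×0.954 + 0.77×0.131×0.046 = 0.024871 + 0.020786 + 0.058738 + 0.004640 = 0.109035
Restricting to configurations with genuine neutron-flux excursion present: 0.058738 + 0.004640 = 0.063378.
So P(genuine neutron-flux excursion | scram) = 0.063378/0.109035 ≈ 0.581.

Now condition on the additional information:
By total probability over both values of genuine neutron-flux excursion:
  P(scram | ¬stuck control-rod sensor) = 0.03×0.869 + 0.47×0.131
        = 0.026070 + 0.061570 = 0.087640
Configurations with genuine neutron-flux excursion contribute 0.061570, so
  P(genuine neutron-flux excursion | scram, ¬stuck control-rod sensor) = 0.061570 / 0.087640 ≈ 0.703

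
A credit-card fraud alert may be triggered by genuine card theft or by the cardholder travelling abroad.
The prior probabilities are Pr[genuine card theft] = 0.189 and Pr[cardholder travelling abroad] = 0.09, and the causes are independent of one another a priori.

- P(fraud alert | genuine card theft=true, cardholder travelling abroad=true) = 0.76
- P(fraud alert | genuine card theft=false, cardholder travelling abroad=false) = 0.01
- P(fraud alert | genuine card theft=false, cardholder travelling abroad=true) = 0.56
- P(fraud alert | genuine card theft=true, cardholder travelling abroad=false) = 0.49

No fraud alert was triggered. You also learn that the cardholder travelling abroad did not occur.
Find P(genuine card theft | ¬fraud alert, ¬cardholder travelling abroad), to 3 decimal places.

P(¬fraud alert | ¬cardholder travelling abroad) = 0.99×0.811 + 0.51×0.189 = 0.802890 + 0.096390 = 0.899280
The genuine card theft-present share is 0.51×0.189 = 0.096390.
Hence the posterior is 0.096390/0.899280 ≈ 0.107.

P(genuine card theft | ¬fraud alert, ¬cardholder travelling abroad) ≈ 0.107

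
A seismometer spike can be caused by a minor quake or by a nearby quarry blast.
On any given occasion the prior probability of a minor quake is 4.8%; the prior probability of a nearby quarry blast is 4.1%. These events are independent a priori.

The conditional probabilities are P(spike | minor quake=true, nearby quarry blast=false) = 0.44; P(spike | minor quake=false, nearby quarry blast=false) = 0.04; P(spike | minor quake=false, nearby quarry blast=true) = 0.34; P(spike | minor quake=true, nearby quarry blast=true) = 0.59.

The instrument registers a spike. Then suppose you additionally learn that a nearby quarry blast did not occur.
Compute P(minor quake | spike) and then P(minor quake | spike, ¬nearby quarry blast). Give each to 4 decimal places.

P(minor quake | spike) ≈ 0.3008; P(minor quake | spike, ¬nearby quarry blast) ≈ 0.3568

Weight on minor quake=true, given the evidence: 0.020254 + 0.001161 = 0.021415
Normalizer over all consistent configurations: 0.04·0.952·0.959 + 0.34·0.952·0.041 + 0.44·0.048·0.959 + 0.59·0.048·0.041 = 0.071205
Posterior = 0.021415 / 0.071205 ≈ 0.3008

With the extra evidence:
P(spike | ¬nearby quarry blast) = 0.04*0.952 + 0.44*0.048 = 0.038080 + 0.021120 = 0.059200
Of this, 0.021120 comes from 0.44*0.048 (the minor quake=true cases).
P(minor quake | spike, ¬nearby quarry blast) = 0.021120 / 0.059200 ≈ 0.3568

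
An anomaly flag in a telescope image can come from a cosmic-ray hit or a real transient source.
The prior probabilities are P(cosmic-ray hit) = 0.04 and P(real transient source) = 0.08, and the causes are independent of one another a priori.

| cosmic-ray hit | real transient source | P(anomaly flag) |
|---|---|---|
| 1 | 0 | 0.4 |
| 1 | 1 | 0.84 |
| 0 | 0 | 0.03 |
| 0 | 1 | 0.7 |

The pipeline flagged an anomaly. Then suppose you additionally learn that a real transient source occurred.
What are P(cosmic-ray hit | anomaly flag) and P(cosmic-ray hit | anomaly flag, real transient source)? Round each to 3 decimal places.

For the numerator, keep only cosmic-ray hit=true terms: 0.014720 + 0.002688 = 0.017408
Denominator P(anomaly flag): 0.03*0.96*0.92 + 0.7*0.96*0.08 + 0.4*0.04*0.92 + 0.84*0.04*0.08 = 0.097664
Posterior = 0.017408 / 0.097664 ≈ 0.178

With the extra evidence:
P(anomaly flag | real transient source) = 0.7*0.96 + 0.84*0.04 = 0.672000 + 0.033600 = 0.705600
Restricting to configurations with cosmic-ray hit present: 0.84*0.04 = 0.033600.
So P(cosmic-ray hit | anomaly flag, real transient source) = 0.033600/0.705600 ≈ 0.048.
The drop from 0.178 to 0.048 is the explaining-away (discounting) effect.

P(cosmic-ray hit | anomaly flag) ≈ 0.178; P(cosmic-ray hit | anomaly flag, real transient source) ≈ 0.048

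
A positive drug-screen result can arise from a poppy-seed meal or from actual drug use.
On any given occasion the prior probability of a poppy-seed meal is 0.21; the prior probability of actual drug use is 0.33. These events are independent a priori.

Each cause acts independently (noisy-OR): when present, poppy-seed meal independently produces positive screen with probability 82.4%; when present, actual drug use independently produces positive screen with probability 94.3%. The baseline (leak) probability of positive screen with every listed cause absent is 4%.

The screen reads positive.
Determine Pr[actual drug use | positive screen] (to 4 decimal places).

Under noisy-OR, P(positive screen | causes) = 1 − (1−0.04)·∏(1−qᵢ) over the active causes.
P(positive screen) = 0.04*0.79*0.67 + 0.94528*0.79*0.33 + 0.83104*0.21*0.67 + 0.990369*0.21*0.33 = 0.021172 + 0.246434 + 0.116927 + 0.068633 = 0.453166
Restricting to configurations with actual drug use present: 0.246434 + 0.068633 = 0.315067.
So P(actual drug use | positive screen) = 0.315067/0.453166 ≈ 0.6953.

Pr[actual drug use | positive screen] ≈ 0.6953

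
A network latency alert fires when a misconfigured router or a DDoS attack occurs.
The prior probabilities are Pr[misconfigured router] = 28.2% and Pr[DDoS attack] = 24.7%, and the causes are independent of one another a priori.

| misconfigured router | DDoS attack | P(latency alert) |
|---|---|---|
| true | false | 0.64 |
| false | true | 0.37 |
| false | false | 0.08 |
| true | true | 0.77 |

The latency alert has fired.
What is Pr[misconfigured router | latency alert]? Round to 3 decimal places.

Pr[misconfigured router | latency alert] ≈ 0.635

P(latency alert) = 0.08×0.718×0.753 + 0.37×0.718×0.247 + 0.64×0.282×0.753 + 0.77×0.282×0.247 = 0.043252 + 0.065618 + 0.135901 + 0.053634 = 0.298405
Restricting to configurations with misconfigured router present: 0.135901 + 0.053634 = 0.189535.
Hence the posterior is 0.189535/0.298405 ≈ 0.635.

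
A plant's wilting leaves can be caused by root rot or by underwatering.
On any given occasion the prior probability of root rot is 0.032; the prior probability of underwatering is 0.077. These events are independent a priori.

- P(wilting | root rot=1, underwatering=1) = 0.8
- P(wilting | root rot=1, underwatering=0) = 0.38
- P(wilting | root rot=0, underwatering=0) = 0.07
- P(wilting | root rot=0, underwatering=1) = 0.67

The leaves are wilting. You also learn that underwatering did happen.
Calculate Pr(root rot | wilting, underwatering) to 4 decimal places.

Pr(root rot | wilting, underwatering) ≈ 0.0380

Sum P(wilting|·) weighted by the priors over both values of root rot:
  P(wilting | underwatering) = 0.67·0.968 + 0.8·0.032
        = 0.648560 + 0.025600 = 0.674160
The terms with root rot present sum to 0.025600, so
  P(root rot | wilting, underwatering) = 0.025600 / 0.674160 ≈ 0.0380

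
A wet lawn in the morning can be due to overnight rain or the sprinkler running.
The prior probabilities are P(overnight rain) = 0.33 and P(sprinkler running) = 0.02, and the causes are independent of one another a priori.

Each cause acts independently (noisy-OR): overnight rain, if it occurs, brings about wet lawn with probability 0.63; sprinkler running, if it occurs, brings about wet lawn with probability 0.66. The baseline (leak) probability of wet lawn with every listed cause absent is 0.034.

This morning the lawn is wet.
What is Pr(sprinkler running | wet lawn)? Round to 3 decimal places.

Pr(sprinkler running | wet lawn) ≈ 0.060

Under noisy-OR, P(wet lawn | causes) = 1 − (1−0.034)·∏(1−qᵢ) over the active causes.
Weight on sprinkler running=true, given the evidence: 0.008999 + 0.005798 = 0.014797
Denominator P(wet lawn): 0.034*0.67*0.98 + 0.67156*0.67*0.02 + 0.64258*0.33*0.98 + 0.878477*0.33*0.02 = 0.244931
Posterior = 0.014797 / 0.244931 ≈ 0.060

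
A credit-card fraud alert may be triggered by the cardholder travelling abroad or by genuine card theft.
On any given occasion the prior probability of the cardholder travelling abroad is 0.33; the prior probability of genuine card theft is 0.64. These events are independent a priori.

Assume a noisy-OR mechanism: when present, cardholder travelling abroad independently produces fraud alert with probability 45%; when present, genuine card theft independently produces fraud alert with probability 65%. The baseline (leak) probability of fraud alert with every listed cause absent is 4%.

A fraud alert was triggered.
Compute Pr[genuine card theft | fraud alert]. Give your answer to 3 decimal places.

Pr[genuine card theft | fraud alert] ≈ 0.874

Under noisy-OR, P(fraud alert | causes) = 1 − (1−0.04)·∏(1−qᵢ) over the active causes.
Weight on genuine card theft=true, given the evidence: 0.284723 + 0.172170 = 0.456893
The normalizing constant is 0.04·0.67·0.36 + 0.664·0.67·0.64 + 0.472·0.33·0.36 + 0.8152·0.33·0.64 = 0.522615
Posterior = 0.456893 / 0.522615 ≈ 0.874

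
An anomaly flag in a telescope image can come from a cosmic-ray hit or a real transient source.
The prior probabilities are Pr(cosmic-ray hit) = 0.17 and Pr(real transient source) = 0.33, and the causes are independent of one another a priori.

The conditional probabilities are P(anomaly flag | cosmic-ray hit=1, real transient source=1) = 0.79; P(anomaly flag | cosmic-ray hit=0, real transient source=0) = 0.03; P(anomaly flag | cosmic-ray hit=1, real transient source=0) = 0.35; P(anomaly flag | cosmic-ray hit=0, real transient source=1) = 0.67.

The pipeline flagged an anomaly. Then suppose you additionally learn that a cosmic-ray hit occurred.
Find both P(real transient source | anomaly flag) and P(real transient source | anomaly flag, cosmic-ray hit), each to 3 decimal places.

By total probability over the 4 (cosmic-ray hit, real transient source) configurations:
  P(anomaly flag) = 0.03*0.83*0.67 + 0.67*0.83*0.33 + 0.35*0.17*0.67 + 0.79*0.17*0.33
        = 0.016683 + 0.183513 + 0.039865 + 0.044319 = 0.284380
Keeping only the real transient source-present terms gives 0.227832, so
  P(real transient source | anomaly flag) = 0.227832 / 0.284380 ≈ 0.801

With the extra evidence:
Numerator (weight on configurations with real transient source): 0.79·0.33 = 0.260700
Denominator P(anomaly flag | cosmic-ray hit): 0.35·0.67 + 0.79·0.33 = 0.495200
P(real transient source | anomaly flag, cosmic-ray hit) = 0.260700/0.495200 ≈ 0.526
— cosmic-ray hit explains away the evidence for real transient source.

P(real transient source | anomaly flag) ≈ 0.801; P(real transient source | anomaly flag, cosmic-ray hit) ≈ 0.526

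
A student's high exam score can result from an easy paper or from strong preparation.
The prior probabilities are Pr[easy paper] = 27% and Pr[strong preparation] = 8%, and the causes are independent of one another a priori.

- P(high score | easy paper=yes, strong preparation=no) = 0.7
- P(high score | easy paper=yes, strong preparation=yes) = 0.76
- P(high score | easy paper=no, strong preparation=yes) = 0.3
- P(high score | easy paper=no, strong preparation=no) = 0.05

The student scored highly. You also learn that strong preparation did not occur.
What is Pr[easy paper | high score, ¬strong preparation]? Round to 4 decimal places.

By total probability over both values of easy paper:
  P(high score | ¬strong preparation) = 0.05·0.73 + 0.7·0.27
        = 0.036500 + 0.189000 = 0.225500
Keeping only the easy paper-present terms gives 0.189000, so
  P(easy paper | high score, ¬strong preparation) = 0.189000 / 0.225500 ≈ 0.8381

Pr[easy paper | high score, ¬strong preparation] ≈ 0.8381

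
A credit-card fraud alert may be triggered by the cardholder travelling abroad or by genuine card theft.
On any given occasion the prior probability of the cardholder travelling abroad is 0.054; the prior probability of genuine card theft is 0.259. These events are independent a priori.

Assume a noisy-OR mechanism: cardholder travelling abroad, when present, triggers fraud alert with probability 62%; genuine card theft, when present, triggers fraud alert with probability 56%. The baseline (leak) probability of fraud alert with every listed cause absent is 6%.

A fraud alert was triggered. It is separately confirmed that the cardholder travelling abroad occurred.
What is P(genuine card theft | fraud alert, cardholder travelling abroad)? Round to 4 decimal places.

P(genuine card theft | fraud alert, cardholder travelling abroad) ≈ 0.3143

Under noisy-OR, P(fraud alert | causes) = 1 − (1−0.06)·∏(1−qᵢ) over the active causes.
Numerator (weight on configurations with genuine card theft): 0.842832*0.259 = 0.218293
The normalizing constant is 0.6428*0.741 + 0.842832*0.259 = 0.694608
Posterior = 0.218293 / 0.694608 ≈ 0.3143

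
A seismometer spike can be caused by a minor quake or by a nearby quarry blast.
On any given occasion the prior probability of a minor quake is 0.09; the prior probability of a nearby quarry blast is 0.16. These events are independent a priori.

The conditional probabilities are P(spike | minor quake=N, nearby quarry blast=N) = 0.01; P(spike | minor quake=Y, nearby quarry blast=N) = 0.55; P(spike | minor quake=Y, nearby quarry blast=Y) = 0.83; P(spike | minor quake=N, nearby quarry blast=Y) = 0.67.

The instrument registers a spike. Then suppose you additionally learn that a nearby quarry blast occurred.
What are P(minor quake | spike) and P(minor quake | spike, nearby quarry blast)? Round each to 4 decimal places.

P(minor quake | spike) ≈ 0.3373; P(minor quake | spike, nearby quarry blast) ≈ 0.1091

Sum P(spike|·) weighted by the priors over the 4 (minor quake, nearby quarry blast) configurations:
  P(spike) = 0.01*0.91*0.84 + 0.67*0.91*0.16 + 0.55*0.09*0.84 + 0.83*0.09*0.16
        = 0.007644 + 0.097552 + 0.041580 + 0.011952 = 0.158728
Configurations with minor quake contribute 0.053532, so
  P(minor quake | spike) = 0.053532 / 0.158728 ≈ 0.3373

Now also conditioning on nearby quarry blast=true:
For the numerator, keep only minor quake=true terms: 0.83*0.09 = 0.074700
The normalizing constant is 0.67*0.91 + 0.83*0.09 = 0.684400
P(minor quake | spike, nearby quarry blast) = 0.074700/0.684400 ≈ 0.1091
— nearby quarry blast explains away the evidence for minor quake.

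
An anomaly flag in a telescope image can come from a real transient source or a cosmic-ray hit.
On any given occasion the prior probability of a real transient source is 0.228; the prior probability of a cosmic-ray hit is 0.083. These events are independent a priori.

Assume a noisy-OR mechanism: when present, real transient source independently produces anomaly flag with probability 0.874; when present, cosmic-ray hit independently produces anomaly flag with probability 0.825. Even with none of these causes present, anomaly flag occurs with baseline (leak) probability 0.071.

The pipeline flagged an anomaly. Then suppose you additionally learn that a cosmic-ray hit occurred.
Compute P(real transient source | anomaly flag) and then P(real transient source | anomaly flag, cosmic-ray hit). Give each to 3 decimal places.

Under noisy-OR, P(anomaly flag | causes) = 1 − (1−0.071)·∏(1−qᵢ) over the active causes.
For the numerator, keep only real transient source=true terms: 0.184603 + 0.018536 = 0.203139
Normalizer over all consistent configurations: 0.071×0.772×0.917 + 0.837425×0.772×0.083 + 0.882946×0.228×0.917 + 0.979516×0.228×0.083 = 0.307061
P(real transient source | anomaly flag) = 0.203139/0.307061 ≈ 0.662

Now also conditioning on cosmic-ray hit=true:
Numerator (weight on configurations with real transient source): 0.979516*0.228 = 0.223330
Normalizer over all consistent configurations: 0.837425*0.772 + 0.979516*0.228 = 0.869822
P(real transient source | anomaly flag, cosmic-ray hit) = 0.223330/0.869822 ≈ 0.257

P(real transient source | anomaly flag) ≈ 0.662; P(real transient source | anomaly flag, cosmic-ray hit) ≈ 0.257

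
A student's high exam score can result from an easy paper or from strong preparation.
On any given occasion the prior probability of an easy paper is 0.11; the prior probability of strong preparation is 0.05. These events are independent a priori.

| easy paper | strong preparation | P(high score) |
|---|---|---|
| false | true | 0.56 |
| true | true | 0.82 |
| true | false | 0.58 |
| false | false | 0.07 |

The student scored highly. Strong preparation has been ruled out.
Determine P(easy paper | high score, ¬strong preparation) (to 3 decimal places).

For the numerator, keep only easy paper=true terms: 0.58·0.11 = 0.063800
The normalizing constant is 0.07·0.89 + 0.58·0.11 = 0.126100
P(easy paper | high score, ¬strong preparation) = 0.063800/0.126100 ≈ 0.506

P(easy paper | high score, ¬strong preparation) ≈ 0.506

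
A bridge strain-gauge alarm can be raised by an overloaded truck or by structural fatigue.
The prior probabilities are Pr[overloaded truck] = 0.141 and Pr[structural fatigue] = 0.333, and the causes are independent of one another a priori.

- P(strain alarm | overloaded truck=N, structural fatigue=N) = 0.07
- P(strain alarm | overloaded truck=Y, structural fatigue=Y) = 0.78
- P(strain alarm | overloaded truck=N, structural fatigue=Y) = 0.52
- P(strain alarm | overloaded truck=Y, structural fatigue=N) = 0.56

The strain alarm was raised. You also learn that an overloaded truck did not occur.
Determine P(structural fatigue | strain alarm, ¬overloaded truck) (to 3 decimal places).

For the numerator, keep only structural fatigue=true terms: 0.52×0.333 = 0.173160
The normalizing constant is 0.07×0.667 + 0.52×0.333 = 0.219850
Posterior = 0.173160 / 0.219850 ≈ 0.788

P(structural fatigue | strain alarm, ¬overloaded truck) ≈ 0.788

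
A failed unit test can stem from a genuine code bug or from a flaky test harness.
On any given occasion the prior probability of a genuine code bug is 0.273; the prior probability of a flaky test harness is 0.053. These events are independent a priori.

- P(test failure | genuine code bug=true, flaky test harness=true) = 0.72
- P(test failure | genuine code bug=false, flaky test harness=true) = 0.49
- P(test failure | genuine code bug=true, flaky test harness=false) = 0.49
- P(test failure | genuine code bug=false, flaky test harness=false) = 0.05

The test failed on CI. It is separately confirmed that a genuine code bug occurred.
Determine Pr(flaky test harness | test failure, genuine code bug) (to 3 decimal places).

P(test failure | genuine code bug) = 0.49*0.947 + 0.72*0.053 = 0.464030 + 0.038160 = 0.502190
Of this, 0.038160 comes from 0.72*0.053 (the flaky test harness=true cases).
Hence the posterior is 0.038160/0.502190 ≈ 0.076.

Pr(flaky test harness | test failure, genuine code bug) ≈ 0.076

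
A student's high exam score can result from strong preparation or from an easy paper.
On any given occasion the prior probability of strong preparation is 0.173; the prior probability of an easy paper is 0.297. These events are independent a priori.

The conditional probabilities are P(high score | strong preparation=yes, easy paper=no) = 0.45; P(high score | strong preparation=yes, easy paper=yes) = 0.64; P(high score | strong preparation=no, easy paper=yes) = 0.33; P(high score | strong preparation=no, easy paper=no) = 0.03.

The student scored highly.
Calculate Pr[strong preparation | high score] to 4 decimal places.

By total probability over the 4 (strong preparation, easy paper) configurations:
  P(high score) = 0.03·0.827·0.703 + 0.33·0.827·0.297 + 0.45·0.173·0.703 + 0.64·0.173·0.297
        = 0.017441 + 0.081054 + 0.054729 + 0.032884 = 0.186108
Keeping only the strong preparation-present terms gives 0.087613, so
  P(strong preparation | high score) = 0.087613 / 0.186108 ≈ 0.4708

Pr[strong preparation | high score] ≈ 0.4708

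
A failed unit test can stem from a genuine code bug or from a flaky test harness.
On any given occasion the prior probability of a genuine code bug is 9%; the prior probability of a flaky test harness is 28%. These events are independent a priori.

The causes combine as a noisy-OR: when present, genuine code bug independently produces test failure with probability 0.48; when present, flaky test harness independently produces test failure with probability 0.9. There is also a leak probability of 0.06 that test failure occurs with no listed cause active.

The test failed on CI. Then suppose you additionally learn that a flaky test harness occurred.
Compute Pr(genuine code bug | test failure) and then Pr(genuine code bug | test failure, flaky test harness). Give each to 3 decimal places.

Pr(genuine code bug | test failure) ≈ 0.174; Pr(genuine code bug | test failure, flaky test harness) ≈ 0.094

Under noisy-OR, P(test failure | causes) = 1 − (1−0.06)·∏(1−qᵢ) over the active causes.
Enumerate the 4 (genuine code bug, flaky test harness) configurations and weight by the priors:
  P(test failure) = 0.06*0.91*0.72 + 0.906*0.91*0.28 + 0.5112*0.09*0.72 + 0.95112*0.09*0.28
        = 0.039312 + 0.230849 + 0.033126 + 0.023968 = 0.327255
Configurations with genuine code bug contribute 0.057094, so
  P(genuine code bug | test failure) = 0.057094 / 0.327255 ≈ 0.174

With the extra evidence:
Enumerate both values of genuine code bug and weight by the priors:
  P(test failure | flaky test harness) = 0.906*0.91 + 0.95112*0.09
        = 0.824460 + 0.085601 = 0.910061
The terms with genuine code bug present sum to 0.085601, so
  P(genuine code bug | test failure, flaky test harness) = 0.085601 / 0.910061 ≈ 0.094
— flaky test harness explains away the evidence for genuine code bug.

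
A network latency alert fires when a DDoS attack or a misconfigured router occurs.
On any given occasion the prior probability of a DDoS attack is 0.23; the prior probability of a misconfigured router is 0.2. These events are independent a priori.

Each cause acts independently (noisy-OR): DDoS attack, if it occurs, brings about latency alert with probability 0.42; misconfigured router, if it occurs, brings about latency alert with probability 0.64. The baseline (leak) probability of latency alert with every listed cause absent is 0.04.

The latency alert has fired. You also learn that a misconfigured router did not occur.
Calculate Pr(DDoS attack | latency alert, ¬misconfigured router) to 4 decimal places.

Pr(DDoS attack | latency alert, ¬misconfigured router) ≈ 0.7680

Under noisy-OR, P(latency alert | causes) = 1 − (1−0.04)·∏(1−qᵢ) over the active causes.
Numerator (weight on configurations with DDoS attack): 0.4432*0.23 = 0.101936
The normalizing constant is 0.04*0.77 + 0.4432*0.23 = 0.132736
Posterior = 0.101936 / 0.132736 ≈ 0.7680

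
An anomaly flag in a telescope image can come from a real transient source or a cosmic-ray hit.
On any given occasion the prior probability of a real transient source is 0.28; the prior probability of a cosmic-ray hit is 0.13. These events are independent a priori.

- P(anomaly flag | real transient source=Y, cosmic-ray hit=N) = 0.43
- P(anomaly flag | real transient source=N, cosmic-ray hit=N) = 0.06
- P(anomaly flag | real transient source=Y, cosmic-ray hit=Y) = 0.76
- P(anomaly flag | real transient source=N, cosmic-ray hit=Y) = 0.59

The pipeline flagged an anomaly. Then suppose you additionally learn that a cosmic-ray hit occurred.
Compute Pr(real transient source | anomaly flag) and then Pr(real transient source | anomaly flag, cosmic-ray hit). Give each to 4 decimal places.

Pr(real transient source | anomaly flag) ≈ 0.5879; Pr(real transient source | anomaly flag, cosmic-ray hit) ≈ 0.3338

Weight on real transient source=true, given the evidence: 0.104748 + 0.027664 = 0.132412
Denominator P(anomaly flag): 0.06·0.72·0.87 + 0.59·0.72·0.13 + 0.43·0.28·0.87 + 0.76·0.28·0.13 = 0.225220
P(real transient source | anomaly flag) = 0.132412/0.225220 ≈ 0.5879

With the extra evidence:
P(anomaly flag | cosmic-ray hit) = 0.59·0.72 + 0.76·0.28 = 0.424800 + 0.212800 = 0.637600
Of this, 0.212800 comes from 0.76·0.28 (the real transient source=true cases).
P(real transient source | anomaly flag, cosmic-ray hit) = 0.212800 / 0.637600 ≈ 0.3338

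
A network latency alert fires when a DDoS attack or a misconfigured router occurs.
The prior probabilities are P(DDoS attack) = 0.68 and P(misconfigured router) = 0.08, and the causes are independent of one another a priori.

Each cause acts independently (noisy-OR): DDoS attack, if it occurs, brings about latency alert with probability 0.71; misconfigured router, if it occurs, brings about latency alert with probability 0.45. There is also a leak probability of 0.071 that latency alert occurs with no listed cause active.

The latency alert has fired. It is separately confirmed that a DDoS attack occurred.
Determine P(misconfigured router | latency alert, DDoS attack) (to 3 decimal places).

Under noisy-OR, P(latency alert | causes) = 1 − (1−0.071)·∏(1−qᵢ) over the active causes.
Weight on misconfigured router=true, given the evidence: 0.851824·0.08 = 0.068146
Normalizer over all consistent configurations: 0.73059·0.92 + 0.851824·0.08 = 0.740289
P(misconfigured router | latency alert, DDoS attack) = 0.068146/0.740289 ≈ 0.092

P(misconfigured router | latency alert, DDoS attack) ≈ 0.092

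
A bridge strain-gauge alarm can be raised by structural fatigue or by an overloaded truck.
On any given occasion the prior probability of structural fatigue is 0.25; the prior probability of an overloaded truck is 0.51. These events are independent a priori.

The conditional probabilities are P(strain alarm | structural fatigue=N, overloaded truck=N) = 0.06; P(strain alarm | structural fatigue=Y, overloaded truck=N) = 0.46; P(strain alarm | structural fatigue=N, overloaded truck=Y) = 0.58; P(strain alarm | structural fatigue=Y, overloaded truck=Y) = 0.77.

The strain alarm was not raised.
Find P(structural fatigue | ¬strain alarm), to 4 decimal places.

P(¬strain alarm) = 0.94×0.75×0.49 + 0.42×0.75×0.51 + 0.54×0.25×0.49 + 0.23×0.25×0.51 = 0.345450 + 0.160650 + 0.066150 + 0.029325 = 0.601575
Restricting to configurations with structural fatigue present: 0.066150 + 0.029325 = 0.095475.
So P(structural fatigue | ¬strain alarm) = 0.095475/0.601575 ≈ 0.1587.

P(structural fatigue | ¬strain alarm) ≈ 0.1587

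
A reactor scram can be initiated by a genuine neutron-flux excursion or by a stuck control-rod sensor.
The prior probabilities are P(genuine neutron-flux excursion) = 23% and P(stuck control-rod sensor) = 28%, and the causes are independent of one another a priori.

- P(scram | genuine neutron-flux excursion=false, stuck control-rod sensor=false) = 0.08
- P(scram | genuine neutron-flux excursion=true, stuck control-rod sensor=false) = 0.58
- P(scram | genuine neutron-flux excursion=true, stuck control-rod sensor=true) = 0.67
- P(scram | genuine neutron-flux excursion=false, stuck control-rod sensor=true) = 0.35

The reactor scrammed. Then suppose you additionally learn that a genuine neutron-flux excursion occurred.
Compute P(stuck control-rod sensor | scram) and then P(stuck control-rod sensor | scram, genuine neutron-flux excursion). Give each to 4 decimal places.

Numerator (weight on configurations with stuck control-rod sensor): 0.075460 + 0.043148 = 0.118608
Normalizer over all consistent configurations: 0.08×0.77×0.72 + 0.35×0.77×0.28 + 0.58×0.23×0.72 + 0.67×0.23×0.28 = 0.259008
Posterior = 0.118608 / 0.259008 ≈ 0.4579

Now also conditioning on genuine neutron-flux excursion=true:
Numerator (weight on configurations with stuck control-rod sensor): 0.67*0.28 = 0.187600
Denominator P(scram | genuine neutron-flux excursion): 0.58*0.72 + 0.67*0.28 = 0.605200
Posterior = 0.187600 / 0.605200 ≈ 0.3100
This is intercausal reasoning (explaining away): once genuine neutron-flux excursion accounts for the scram, stuck control-rod sensor becomes less likely.

P(stuck control-rod sensor | scram) ≈ 0.4579; P(stuck control-rod sensor | scram, genuine neutron-flux excursion) ≈ 0.3100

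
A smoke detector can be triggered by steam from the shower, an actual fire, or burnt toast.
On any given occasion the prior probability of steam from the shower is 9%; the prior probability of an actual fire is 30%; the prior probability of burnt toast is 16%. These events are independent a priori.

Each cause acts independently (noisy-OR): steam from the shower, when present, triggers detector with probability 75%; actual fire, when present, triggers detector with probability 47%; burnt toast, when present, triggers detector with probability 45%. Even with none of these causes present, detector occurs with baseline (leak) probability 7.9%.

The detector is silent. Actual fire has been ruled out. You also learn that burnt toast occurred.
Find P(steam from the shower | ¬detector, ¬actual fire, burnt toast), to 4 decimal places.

P(steam from the shower | ¬detector, ¬actual fire, burnt toast) ≈ 0.0241

Under noisy-OR, P(detector | causes) = 1 − (1−0.079)·∏(1−qᵢ) over the active causes.
For the numerator, keep only steam from the shower=true terms: 0.126637*0.09 = 0.011397
Denominator P(¬detector | ¬actual fire, burnt toast): 0.50655*0.91 + 0.126637*0.09 = 0.472357
P(steam from the shower | ¬detector, ¬actual fire, burnt toast) = 0.011397/0.472357 ≈ 0.0241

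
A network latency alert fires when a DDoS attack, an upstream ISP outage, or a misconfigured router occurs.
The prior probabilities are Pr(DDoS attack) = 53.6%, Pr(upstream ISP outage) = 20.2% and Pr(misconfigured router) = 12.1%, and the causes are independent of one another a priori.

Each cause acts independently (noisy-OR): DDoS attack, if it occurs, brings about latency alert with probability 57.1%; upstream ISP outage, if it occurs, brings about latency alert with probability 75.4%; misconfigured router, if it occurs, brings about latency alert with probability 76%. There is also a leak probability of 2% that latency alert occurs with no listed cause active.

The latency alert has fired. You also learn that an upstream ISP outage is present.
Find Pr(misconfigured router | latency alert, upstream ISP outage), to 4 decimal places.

Under noisy-OR, P(latency alert | causes) = 1 − (1−0.02)·∏(1−qᵢ) over the active causes.
Sum P(latency alert|·) weighted by the priors over the 4 (DDoS attack, misconfigured router) configurations:
  P(latency alert | upstream ISP outage) = 0.75892×0.464×0.879 + 0.942141×0.464×0.121 + 0.896577×0.536×0.879 + 0.975178×0.536×0.121
        = 0.309530 + 0.052896 + 0.422417 + 0.063246 = 0.848089
Keeping only the misconfigured router-present terms gives 0.116142, so
  P(misconfigured router | latency alert, upstream ISP outage) = 0.116142 / 0.848089 ≈ 0.1369

Pr(misconfigured router | latency alert, upstream ISP outage) ≈ 0.1369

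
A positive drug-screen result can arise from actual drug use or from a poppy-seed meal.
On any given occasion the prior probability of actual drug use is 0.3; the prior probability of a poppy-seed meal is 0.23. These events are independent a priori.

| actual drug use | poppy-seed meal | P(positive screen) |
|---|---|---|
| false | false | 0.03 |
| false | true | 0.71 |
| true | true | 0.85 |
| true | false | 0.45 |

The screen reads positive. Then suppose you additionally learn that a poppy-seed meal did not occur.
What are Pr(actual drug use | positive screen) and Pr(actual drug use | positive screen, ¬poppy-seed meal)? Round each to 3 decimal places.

Pr(actual drug use | positive screen) ≈ 0.555; Pr(actual drug use | positive screen, ¬poppy-seed meal) ≈ 0.865

By total probability over the 4 (actual drug use, poppy-seed meal) configurations:
  P(positive screen) = 0.03*0.7*0.77 + 0.71*0.7*0.23 + 0.45*0.3*0.77 + 0.85*0.3*0.23
        = 0.016170 + 0.114310 + 0.103950 + 0.058650 = 0.293080
Configurations with actual drug use contribute 0.162600, so
  P(actual drug use | positive screen) = 0.162600 / 0.293080 ≈ 0.555

With the extra evidence:
Weight on actual drug use=true, given the evidence: 0.45*0.3 = 0.135000
Denominator P(positive screen | ¬poppy-seed meal): 0.03*0.7 + 0.45*0.3 = 0.156000
P(actual drug use | positive screen, ¬poppy-seed meal) = 0.135000/0.156000 ≈ 0.865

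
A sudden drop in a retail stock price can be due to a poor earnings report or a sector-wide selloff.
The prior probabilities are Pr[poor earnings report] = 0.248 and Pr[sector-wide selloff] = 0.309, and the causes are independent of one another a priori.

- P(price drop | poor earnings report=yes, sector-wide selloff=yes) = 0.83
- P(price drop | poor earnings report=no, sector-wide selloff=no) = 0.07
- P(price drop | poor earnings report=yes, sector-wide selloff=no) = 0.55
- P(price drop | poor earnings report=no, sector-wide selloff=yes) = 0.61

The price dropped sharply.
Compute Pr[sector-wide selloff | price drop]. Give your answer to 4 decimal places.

For the numerator, keep only sector-wide selloff=true terms: 0.141744 + 0.063605 = 0.205349
Denominator P(price drop): 0.07*0.752*0.691 + 0.61*0.752*0.309 + 0.55*0.248*0.691 + 0.83*0.248*0.309 = 0.335975
P(sector-wide selloff | price drop) = 0.205349/0.335975 ≈ 0.6112

Pr[sector-wide selloff | price drop] ≈ 0.6112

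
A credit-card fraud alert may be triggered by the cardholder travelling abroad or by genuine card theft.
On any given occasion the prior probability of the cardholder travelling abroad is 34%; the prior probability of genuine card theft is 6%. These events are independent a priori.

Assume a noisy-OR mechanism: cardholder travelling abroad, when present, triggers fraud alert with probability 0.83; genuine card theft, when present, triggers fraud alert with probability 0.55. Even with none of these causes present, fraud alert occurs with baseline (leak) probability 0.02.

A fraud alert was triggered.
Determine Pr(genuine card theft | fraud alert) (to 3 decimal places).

Under noisy-OR, P(fraud alert | causes) = 1 − (1−0.02)·∏(1−qᵢ) over the active causes.
Enumerate the 4 (cardholder travelling abroad, genuine card theft) configurations and weight by the priors:
  P(fraud alert) = 0.02*0.66*0.94 + 0.559*0.66*0.06 + 0.8334*0.34*0.94 + 0.92503*0.34*0.06
        = 0.012408 + 0.022136 + 0.266355 + 0.018871 = 0.319770
Keeping only the genuine card theft-present terms gives 0.041007, so
  P(genuine card theft | fraud alert) = 0.041007 / 0.319770 ≈ 0.128

Pr(genuine card theft | fraud alert) ≈ 0.128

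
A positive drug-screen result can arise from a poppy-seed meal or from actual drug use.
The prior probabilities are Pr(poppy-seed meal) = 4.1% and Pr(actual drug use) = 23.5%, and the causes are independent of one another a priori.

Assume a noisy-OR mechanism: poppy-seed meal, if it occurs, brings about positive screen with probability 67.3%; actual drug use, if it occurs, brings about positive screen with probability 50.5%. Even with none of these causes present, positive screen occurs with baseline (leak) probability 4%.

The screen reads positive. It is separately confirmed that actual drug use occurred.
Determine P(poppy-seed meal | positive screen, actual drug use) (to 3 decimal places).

P(poppy-seed meal | positive screen, actual drug use) ≈ 0.064

Under noisy-OR, P(positive screen | causes) = 1 − (1−0.04)·∏(1−qᵢ) over the active causes.
Weight on poppy-seed meal=true, given the evidence: 0.84461·0.041 = 0.034629
Denominator P(positive screen | actual drug use): 0.5248·0.959 + 0.84461·0.041 = 0.537912
P(poppy-seed meal | positive screen, actual drug use) = 0.034629/0.537912 ≈ 0.064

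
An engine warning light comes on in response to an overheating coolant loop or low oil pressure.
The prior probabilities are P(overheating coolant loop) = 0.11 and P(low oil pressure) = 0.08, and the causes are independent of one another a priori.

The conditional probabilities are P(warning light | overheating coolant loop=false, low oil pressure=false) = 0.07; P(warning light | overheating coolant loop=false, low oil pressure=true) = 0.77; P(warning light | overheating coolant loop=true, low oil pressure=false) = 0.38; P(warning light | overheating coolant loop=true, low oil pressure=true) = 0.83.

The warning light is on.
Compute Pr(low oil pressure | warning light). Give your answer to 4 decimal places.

Pr(low oil pressure | warning light) ≈ 0.3935

P(warning light) = 0.07*0.89*0.92 + 0.77*0.89*0.08 + 0.38*0.11*0.92 + 0.83*0.11*0.08 = 0.057316 + 0.054824 + 0.038456 + 0.007304 = 0.157900
Restricting to configurations with low oil pressure present: 0.054824 + 0.007304 = 0.062128.
P(low oil pressure | warning light) = 0.062128 / 0.157900 ≈ 0.3935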